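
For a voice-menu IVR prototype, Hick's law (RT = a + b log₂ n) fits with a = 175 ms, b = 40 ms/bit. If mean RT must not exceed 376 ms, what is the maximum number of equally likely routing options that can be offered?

32

40·log₂ n ≤ 376 − 175 = 201, giving log₂ n ≤ 5.0250 and n ≤ 32.559. The largest whole number is 32.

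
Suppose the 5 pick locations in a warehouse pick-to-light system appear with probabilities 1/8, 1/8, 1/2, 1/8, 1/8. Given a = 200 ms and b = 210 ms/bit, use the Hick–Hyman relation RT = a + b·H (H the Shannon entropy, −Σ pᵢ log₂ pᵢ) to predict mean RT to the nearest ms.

620 ms

H = −Σ pᵢ log₂ pᵢ = 0.125·3 + 0.125·3 + 0.5·1 + 0.125·3 + 0.125·3 = 2.000 bits.
RT = 200 + 210 × 2.000 = 620.00 ms.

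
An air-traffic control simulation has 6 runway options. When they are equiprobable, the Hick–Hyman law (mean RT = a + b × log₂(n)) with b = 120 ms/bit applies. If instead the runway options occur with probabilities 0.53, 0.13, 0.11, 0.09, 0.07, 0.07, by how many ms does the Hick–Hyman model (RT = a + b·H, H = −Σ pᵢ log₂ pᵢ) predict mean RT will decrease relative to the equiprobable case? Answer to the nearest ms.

62 ms

Equiprobable entropy H₀ = log₂ 6 = 2.5850 bits.
Skewed entropy H = −Σ pᵢ log₂ pᵢ = 2.0681 bits.
ΔRT = b·(H₀ − H) = 120 × 0.5168 = 62.02 ms.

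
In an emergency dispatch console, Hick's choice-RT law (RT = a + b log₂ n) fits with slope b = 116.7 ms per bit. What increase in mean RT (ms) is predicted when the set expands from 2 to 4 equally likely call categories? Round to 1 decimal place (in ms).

116.7 ms

ΔRT = (a + b log₂ n₂) − (a + b log₂ n₁) = b·(log₂ n₂ − log₂ n₁).
log₂(4) − log₂(2) = log₂(4/2) = log₂(2) = 1.
ΔRT = 116.7 × 1.0000 = 116.700 ms.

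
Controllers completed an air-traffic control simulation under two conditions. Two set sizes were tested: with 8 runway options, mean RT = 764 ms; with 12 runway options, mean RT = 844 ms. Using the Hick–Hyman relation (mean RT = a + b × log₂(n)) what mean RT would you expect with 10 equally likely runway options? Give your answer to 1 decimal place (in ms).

Fit slope and intercept:
  b = (844 − 764) / (log₂ 12 − log₂ 8) = 80 / (3.5850 − 3) = 136.761 ms/bit
  a = 764 − 136.761 × 3 = 353.717 ms
Then RT(10) = 353.717 + 136.761 × log₂ 10 = 353.717 + 136.761 × 3.3219 ≈ 808.027 ms.

808.0 ms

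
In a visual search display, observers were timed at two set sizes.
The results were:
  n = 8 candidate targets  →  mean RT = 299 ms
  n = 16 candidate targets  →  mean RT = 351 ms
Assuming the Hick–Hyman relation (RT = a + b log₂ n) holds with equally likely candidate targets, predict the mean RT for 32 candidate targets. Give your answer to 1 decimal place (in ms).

403.0 ms

RT is linear in log₂ n, so two points fix the line:
  b = (351 − 299) / (log₂ 16 − log₂ 8) = 52 / (4 − 3) = 52.000 ms/bit
  a = 299 − 52.000 × 3 = 143.000 ms
Then RT(32) = 143.000 + 52.000 × log₂ 32 = 143.000 + 52.000 × 5 ≈ 403.000 ms.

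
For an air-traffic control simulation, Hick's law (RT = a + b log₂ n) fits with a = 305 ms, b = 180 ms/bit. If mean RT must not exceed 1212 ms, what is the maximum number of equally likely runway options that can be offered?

Information budget: (1212 − 305)/180 = 5.0389 bits, so n ≤ 2^5.0389 = 32.874 → at most 32.

32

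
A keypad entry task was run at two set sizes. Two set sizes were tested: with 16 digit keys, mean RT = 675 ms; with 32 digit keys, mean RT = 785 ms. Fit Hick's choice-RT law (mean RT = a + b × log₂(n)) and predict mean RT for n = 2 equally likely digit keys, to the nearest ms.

345 ms

RT is linear in log₂ n, so two points fix the line:
  b = (785 − 675) / (log₂ 32 − log₂ 16) = 110 / (5 − 4) = 110 ms/bit
  a = 675 − 110 × 4 = 235 ms
Then RT(2) = 235 + 110 × log₂ 2 = 235 + 110 × 1 ≈ 345.000 ms.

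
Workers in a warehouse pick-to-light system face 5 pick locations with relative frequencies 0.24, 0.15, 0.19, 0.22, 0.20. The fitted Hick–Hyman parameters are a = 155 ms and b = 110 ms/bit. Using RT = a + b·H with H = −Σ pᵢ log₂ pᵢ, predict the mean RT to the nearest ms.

409 ms

Entropy contributions −pᵢ log₂ pᵢ: 0.4941, 0.4105, 0.4552, 0.4806, 0.4644; sum H = 2.3049 bits.
RT = a + bH = 155 + 110·2.3049 = 408.54 ms.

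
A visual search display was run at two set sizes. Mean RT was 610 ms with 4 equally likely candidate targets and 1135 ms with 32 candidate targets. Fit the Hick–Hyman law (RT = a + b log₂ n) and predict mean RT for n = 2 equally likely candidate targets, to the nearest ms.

435 ms

Fit slope and intercept:
  b = (1135 − 610) / (log₂ 32 − log₂ 4) = 525 / (5 − 2) = 175 ms/bit
  a = 610 − 175 × 2 = 260 ms
Then RT(2) = 260 + 175 × log₂ 2 = 260 + 175 × 1 ≈ 435.000 ms.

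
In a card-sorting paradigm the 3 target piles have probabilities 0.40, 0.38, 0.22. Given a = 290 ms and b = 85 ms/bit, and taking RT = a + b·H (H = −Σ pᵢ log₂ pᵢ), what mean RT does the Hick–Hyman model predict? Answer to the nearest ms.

H = 0.40·log₂(1/0.40) + 0.38·log₂(1/0.38) + 0.22·log₂(1/0.22) = 1.5398 bits.
RT = 290 + 85 × 1.5398 = 420.88 ms.

421 ms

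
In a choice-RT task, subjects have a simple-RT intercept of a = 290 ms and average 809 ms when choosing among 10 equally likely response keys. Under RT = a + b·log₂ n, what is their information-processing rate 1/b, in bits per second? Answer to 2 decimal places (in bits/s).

b = (809 − 290)/log₂ 10 = 519/3.3219 = 156.235 ms per bit = 0.15623 s/bit; the reciprocal is 6.401 bits/s.

6.40 bits/s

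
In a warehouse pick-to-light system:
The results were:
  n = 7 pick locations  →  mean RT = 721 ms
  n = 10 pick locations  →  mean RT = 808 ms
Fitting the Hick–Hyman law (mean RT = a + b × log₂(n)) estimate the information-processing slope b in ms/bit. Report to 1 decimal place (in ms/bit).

169.1 ms/bit

The slope on a log₂ axis is (808 − 721) / (3.3219 − 2.8074) = 169.072 ms/bit.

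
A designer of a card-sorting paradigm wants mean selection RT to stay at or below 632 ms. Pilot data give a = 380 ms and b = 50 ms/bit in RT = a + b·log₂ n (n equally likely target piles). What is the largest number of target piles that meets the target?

32

50·log₂ n ≤ 632 − 380 = 252, giving log₂ n ≤ 5.0400 and n ≤ 32.900. The largest whole number is 32.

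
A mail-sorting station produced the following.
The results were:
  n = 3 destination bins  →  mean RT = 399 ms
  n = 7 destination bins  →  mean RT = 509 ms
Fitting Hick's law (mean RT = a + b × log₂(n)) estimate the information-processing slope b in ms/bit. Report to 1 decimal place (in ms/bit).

90.0 ms/bit

Slope: b = (509 − 399) / (log₂ 7 − log₂ 3) = 110/1.2224 = 89.987 ms/bit.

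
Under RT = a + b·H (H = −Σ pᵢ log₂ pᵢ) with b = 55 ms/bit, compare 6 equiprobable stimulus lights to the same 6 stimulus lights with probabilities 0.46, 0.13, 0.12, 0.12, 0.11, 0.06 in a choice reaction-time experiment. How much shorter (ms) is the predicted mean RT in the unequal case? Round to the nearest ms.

20 ms

The RT saving is b·ΔH. Equiprobable H₀ = log₂(6) = 2.5850 bits; with the given probabilities H = 2.2259 bits.
b·(H₀ − H) = 55 × (2.5850 − 2.2259) = 19.75 ms.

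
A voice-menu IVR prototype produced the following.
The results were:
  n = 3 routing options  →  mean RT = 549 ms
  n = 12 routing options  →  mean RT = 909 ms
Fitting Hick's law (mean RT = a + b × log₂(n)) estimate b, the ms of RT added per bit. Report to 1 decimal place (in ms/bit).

180.0 ms/bit

The slope on a log₂ axis is (909 − 549) / (3.5850 − 1.5850) = 180.000 ms/bit.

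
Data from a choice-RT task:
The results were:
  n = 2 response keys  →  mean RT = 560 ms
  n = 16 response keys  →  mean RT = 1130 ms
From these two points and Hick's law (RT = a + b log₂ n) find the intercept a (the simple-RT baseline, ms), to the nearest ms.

The slope on a log₂ axis is (1130 − 560) / (4 − 1) = 190 ms/bit.
Intercept: a = 560 − 190·log₂(2) = 370.000 ms.

370 ms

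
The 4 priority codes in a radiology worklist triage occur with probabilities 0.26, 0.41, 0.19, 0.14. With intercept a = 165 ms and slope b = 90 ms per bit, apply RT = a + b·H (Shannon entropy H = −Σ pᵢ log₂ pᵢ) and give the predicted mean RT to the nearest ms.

335 ms

H = 0.26·log₂(1/0.26) + 0.41·log₂(1/0.41) + 0.19·log₂(1/0.19) + 0.14·log₂(1/0.14) = 1.8850 bits.
RT = 165 + 90 × 1.8850 = 334.65 ms.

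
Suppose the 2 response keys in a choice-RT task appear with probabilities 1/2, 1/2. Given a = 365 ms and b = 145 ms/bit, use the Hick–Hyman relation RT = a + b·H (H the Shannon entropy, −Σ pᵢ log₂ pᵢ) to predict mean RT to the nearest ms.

510 ms

Each term −pᵢ log₂ pᵢ: 0.5·1 + 0.5·1; summed, H = 1.000 bits.
Mean RT = a + bH = 365 + 145·1.000 = 510.00 ms.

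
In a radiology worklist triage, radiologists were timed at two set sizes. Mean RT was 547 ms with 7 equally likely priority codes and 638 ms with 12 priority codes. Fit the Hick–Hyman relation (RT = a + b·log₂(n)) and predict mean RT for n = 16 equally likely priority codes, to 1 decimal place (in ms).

RT is linear in log₂ n, so two points fix the line:
  b = (638 − 547) / (log₂ 12 − log₂ 7) = 91 / (3.5850 − 2.8074) = 117.026 ms/bit
  a = 547 − 117.026 × 2.8074 = 218.468 ms
Then RT(16) = 218.468 + 117.026 × log₂ 16 = 218.468 + 117.026 × 4 ≈ 686.570 ms.

686.6 ms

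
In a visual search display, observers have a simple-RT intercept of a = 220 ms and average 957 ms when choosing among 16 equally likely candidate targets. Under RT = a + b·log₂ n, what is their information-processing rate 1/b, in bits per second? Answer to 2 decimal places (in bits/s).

5.43 bits/s

b = (957 − 220)/log₂ 16 = 737/4 = 184.250 ms per bit = 0.18425 s/bit; the reciprocal is 5.427 bits/s.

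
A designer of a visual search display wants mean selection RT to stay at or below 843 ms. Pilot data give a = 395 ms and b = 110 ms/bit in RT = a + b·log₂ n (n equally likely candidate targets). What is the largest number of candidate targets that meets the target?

Set 395 + 110·log₂ n ≤ 843 → log₂ n ≤ (843 − 395)/110 = 4.0727.
So n ≤ 2^4.0727 = 16.827; the largest integer n is 16.

16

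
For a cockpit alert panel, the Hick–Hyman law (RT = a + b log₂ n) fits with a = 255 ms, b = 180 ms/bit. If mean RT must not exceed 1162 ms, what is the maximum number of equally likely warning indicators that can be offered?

Set 255 + 180·log₂ n ≤ 1162 → log₂ n ≤ (1162 − 255)/180 = 5.0389.
So n ≤ 2^5.0389 = 32.874; the largest integer n is 32.

32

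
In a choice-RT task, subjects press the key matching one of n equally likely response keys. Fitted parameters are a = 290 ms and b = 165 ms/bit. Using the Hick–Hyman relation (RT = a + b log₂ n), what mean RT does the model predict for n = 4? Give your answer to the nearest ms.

620 ms

log₂(4) = 2 bits, so RT = 290 + 165 × 2 ≈ 620.000 ms.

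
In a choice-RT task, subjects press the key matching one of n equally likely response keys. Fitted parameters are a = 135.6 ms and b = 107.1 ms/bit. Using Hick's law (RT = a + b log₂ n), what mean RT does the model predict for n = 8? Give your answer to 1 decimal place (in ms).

log₂(8) = 3 bits, so RT = 135.6 + 107.1 × 3 ≈ 456.900 ms.

456.9 ms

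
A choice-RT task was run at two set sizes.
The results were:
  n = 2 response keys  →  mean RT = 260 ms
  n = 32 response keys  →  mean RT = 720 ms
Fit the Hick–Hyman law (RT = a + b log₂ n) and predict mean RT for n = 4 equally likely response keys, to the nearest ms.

Fit slope and intercept:
  b = (720 − 260) / (log₂ 32 − log₂ 2) = 460 / (5 − 1) = 115 ms/bit
  a = 260 − 115 × 1 = 145 ms
Then RT(4) = 145 + 115 × log₂ 4 = 145 + 115 × 2 ≈ 375.000 ms.

375 ms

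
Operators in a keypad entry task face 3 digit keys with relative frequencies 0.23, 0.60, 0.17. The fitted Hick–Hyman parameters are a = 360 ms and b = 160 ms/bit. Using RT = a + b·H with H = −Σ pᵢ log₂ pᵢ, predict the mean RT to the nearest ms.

Entropy contributions −pᵢ log₂ pᵢ: 0.4877, 0.4422, 0.4346; sum H = 1.3644 bits.
RT = a + bH = 360 + 160·1.3644 = 578.31 ms.

578 ms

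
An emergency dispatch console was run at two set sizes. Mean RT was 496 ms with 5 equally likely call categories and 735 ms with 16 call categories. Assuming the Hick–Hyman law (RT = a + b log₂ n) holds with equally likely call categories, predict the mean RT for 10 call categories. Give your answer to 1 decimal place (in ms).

With log₂ n on the abscissa the relation is linear; from the two conditions:
  b = (735 − 496) / (log₂ 16 − log₂ 5) = 239 / (4 − 2.3219) = 142.425 ms/bit
  a = 496 − 142.425 × 2.3219 = 165.299 ms
Then RT(10) = 165.299 + 142.425 × log₂ 10 = 165.299 + 142.425 × 3.3219 ≈ 638.425 ms.

638.4 ms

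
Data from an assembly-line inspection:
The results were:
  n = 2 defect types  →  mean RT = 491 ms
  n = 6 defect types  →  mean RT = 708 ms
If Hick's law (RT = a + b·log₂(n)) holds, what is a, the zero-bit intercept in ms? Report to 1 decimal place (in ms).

b = (RT₂ − RT₁)/(log₂ n₂ − log₂ n₁) = (708 − 491)/(2.5850 − 1) = 136.912 ms/bit.
Intercept: a = 491 − 136.912·log₂(2) = 354.088 ms.

354.1 ms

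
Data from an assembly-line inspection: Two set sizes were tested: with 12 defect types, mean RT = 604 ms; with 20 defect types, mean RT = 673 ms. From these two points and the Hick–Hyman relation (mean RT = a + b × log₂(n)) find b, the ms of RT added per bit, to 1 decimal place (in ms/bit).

Slope: b = (673 − 604) / (log₂ 20 − log₂ 12) = 69/0.7370 = 93.627 ms/bit.

93.6 ms/bit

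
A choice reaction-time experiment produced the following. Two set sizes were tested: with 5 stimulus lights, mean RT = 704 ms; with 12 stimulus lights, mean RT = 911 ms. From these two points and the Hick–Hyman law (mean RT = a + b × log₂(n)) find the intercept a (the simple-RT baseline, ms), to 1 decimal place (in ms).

Slope: b = (911 − 704) / (log₂ 12 − log₂ 5) = 207/1.2630 = 163.891 ms/bit.
a = RT₁ − b·log₂ n₁ = 704 − 163.891 × 2.3219 = 323.457 ms.

323.5 ms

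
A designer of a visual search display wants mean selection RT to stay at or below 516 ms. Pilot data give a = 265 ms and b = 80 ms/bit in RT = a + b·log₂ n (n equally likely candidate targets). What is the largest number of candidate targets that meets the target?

8

Information budget: (516 − 265)/80 = 3.1375 bits, so n ≤ 2^3.1375 = 8.800 → at most 8.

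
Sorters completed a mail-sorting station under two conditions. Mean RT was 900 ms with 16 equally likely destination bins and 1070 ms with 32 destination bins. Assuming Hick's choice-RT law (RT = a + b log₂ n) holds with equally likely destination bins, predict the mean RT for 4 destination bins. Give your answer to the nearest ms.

560 ms

RT is linear in log₂ n, so two points fix the line:
  b = (1070 − 900) / (log₂ 32 − log₂ 16) = 170 / (5 − 4) = 170 ms/bit
  a = 900 − 170 × 4 = 220 ms
Then RT(4) = 220 + 170 × log₂ 4 = 220 + 170 × 2 ≈ 560.000 ms.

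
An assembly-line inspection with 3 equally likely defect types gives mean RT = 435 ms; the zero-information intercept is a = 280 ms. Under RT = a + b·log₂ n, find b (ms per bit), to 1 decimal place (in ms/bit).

3 alternatives carry log₂ 3 = 1.5850 bits; the choice cost is 435 − 280 = 155 ms, so b = 155/1.5850 = 97.794 ms/bit.

97.8 ms/bit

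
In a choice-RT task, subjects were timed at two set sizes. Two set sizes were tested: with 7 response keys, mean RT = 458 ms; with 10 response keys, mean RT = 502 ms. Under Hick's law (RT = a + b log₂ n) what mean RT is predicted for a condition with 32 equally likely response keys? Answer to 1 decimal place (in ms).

645.5 ms

Fit slope and intercept:
  b = (502 − 458) / (log₂ 10 − log₂ 7) = 44 / (3.3219 − 2.8074) = 85.508 ms/bit
  a = 458 − 85.508 × 2.8074 = 217.949 ms
Then RT(32) = 217.949 + 85.508 × log₂ 32 = 217.949 + 85.508 × 5 ≈ 645.488 ms.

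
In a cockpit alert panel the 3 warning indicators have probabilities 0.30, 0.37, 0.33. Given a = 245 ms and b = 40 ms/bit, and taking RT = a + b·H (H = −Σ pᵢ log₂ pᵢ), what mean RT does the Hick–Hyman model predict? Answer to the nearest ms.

308 ms

Entropy contributions −pᵢ log₂ pᵢ: 0.5211, 0.5307, 0.5278; sum H = 1.5796 bits.
RT = a + bH = 245 + 40·1.5796 = 308.19 ms.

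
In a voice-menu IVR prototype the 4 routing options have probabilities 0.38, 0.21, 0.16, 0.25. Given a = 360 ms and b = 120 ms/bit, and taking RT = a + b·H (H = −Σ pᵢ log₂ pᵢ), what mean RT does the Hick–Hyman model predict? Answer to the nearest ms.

Entropy contributions −pᵢ log₂ pᵢ: 0.5305, 0.4728, 0.4230, 0.5000; sum H = 1.9263 bits.
RT = a + bH = 360 + 120·1.9263 = 591.16 ms.

591 ms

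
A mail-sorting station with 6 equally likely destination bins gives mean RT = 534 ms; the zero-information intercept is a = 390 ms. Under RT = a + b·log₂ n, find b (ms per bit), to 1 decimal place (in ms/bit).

6 alternatives carry log₂ 6 = 2.5850 bits; the choice cost is 534 − 390 = 144 ms, so b = 144/2.5850 = 55.707 ms/bit.

55.7 ms/bit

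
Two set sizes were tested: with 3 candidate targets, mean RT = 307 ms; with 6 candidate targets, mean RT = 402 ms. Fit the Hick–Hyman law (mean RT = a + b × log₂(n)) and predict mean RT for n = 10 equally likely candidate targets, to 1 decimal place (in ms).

Solve the two-equation system in a and b:
  b = (402 − 307) / (log₂ 6 − log₂ 3) = 95 / (2.5850 − 1.5850) = 95.000 ms/bit
  a = 307 − 95.000 × 1.5850 = 156.429 ms
Then RT(10) = 156.429 + 95.000 × log₂ 10 = 156.429 + 95.000 × 3.3219 ≈ 472.012 ms.

472.0 ms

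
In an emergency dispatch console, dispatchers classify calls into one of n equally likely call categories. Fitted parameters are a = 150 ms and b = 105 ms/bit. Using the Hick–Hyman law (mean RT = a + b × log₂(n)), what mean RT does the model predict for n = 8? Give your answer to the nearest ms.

log₂(8) = 3 bits, so RT = 150 + 105 × 3 ≈ 465.000 ms.

465 ms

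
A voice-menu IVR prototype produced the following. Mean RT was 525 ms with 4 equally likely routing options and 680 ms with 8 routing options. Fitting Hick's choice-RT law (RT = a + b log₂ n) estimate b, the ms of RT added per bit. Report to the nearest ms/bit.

155 ms/bit

b = (RT₂ − RT₁)/(log₂ n₂ − log₂ n₁) = (680 − 525)/(3 − 2) = 155 ms/bit.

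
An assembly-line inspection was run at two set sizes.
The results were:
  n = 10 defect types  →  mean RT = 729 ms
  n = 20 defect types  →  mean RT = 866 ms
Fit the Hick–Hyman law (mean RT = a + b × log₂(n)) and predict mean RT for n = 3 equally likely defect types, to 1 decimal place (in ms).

RT is linear in log₂ n, so two points fix the line:
  b = (866 − 729) / (log₂ 20 − log₂ 10) = 137 / (4.3219 − 3.3219) = 137.000 ms/bit
  a = 729 − 137.000 × 3.3219 = 273.896 ms
Then RT(3) = 273.896 + 137.000 × log₂ 3 = 273.896 + 137.000 × 1.5850 ≈ 491.036 ms.

491.0 ms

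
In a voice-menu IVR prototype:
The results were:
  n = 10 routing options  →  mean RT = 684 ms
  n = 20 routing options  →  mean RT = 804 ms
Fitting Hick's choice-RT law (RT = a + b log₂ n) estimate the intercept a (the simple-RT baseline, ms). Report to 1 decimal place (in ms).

285.4 ms

Slope: b = (804 − 684) / (log₂ 20 − log₂ 10) = 120/1.0000 = 120.000 ms/bit.
Intercept: a = 684 − 120.000·log₂(10) = 285.369 ms.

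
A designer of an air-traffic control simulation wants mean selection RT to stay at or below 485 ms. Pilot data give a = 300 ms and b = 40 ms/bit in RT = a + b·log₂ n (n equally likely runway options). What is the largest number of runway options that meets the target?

Information budget: (485 − 300)/40 = 4.6250 bits, so n ≤ 2^4.6250 = 24.675 → at most 24.

24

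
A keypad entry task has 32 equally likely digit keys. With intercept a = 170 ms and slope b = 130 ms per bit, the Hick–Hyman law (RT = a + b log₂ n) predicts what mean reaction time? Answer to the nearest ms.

log₂(32) = 5 bits, so RT = 170 + 130 × 5 ≈ 820.000 ms.

820 ms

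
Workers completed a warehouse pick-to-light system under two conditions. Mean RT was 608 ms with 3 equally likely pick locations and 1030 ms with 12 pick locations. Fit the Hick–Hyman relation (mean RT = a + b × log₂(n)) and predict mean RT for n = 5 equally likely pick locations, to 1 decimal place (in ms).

With log₂ n on the abscissa the relation is linear; from the two conditions:
  b = (1030 − 608) / (log₂ 12 − log₂ 3) = 422 / (3.5850 − 1.5850) = 211.000 ms/bit
  a = 608 − 211.000 × 1.5850 = 273.573 ms
Then RT(5) = 273.573 + 211.000 × log₂ 5 = 273.573 + 211.000 × 2.3219 ≈ 763.500 ms.

763.5 ms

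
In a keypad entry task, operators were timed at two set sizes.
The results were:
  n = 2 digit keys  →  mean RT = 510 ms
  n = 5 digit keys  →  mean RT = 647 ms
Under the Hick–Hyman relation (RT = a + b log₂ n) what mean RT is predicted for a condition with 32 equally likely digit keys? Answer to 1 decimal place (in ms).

Fit slope and intercept:
  b = (647 − 510) / (log₂ 5 − log₂ 2) = 137 / (2.3219 − 1) = 103.636 ms/bit
  a = 510 − 103.636 × 1 = 406.364 ms
Then RT(32) = 406.364 + 103.636 × log₂ 32 = 406.364 + 103.636 × 5 ≈ 924.546 ms.

924.5 ms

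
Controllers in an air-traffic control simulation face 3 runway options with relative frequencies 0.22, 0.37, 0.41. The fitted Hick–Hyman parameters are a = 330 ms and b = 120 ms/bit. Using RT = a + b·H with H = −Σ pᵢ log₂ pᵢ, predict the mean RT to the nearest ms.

Entropy contributions −pᵢ log₂ pᵢ: 0.4806, 0.5307, 0.5274; sum H = 1.5387 bits.
RT = a + bH = 330 + 120·1.5387 = 514.64 ms.

515 ms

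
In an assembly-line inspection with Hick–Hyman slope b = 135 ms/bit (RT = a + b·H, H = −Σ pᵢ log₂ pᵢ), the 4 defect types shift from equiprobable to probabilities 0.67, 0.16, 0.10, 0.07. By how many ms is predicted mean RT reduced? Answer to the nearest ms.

80 ms

Equiprobable entropy H₀ = log₂ 4 = 2.0000 bits.
Skewed entropy H = −Σ pᵢ log₂ pᵢ = 1.4109 bits.
ΔRT = b·(H₀ − H) = 135 × 0.5891 = 79.53 ms.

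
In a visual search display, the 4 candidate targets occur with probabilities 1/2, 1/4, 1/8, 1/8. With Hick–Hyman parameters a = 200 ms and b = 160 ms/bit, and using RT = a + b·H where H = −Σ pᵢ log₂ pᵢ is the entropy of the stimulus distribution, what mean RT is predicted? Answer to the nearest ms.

480 ms

H = −Σ pᵢ log₂ pᵢ = 0.5·1 + 0.25·2 + 0.125·3 + 0.125·3 = 1.750 bits.
RT = 200 + 160 × 1.750 = 480.00 ms.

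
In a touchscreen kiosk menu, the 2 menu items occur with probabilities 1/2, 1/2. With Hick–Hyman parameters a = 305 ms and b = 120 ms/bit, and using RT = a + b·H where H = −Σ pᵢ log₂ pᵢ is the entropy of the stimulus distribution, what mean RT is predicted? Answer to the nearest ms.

425 ms

Each term −pᵢ log₂ pᵢ: 0.5·1 + 0.5·1; summed, H = 1.000 bits.
Mean RT = a + bH = 305 + 120·1.000 = 425.00 ms.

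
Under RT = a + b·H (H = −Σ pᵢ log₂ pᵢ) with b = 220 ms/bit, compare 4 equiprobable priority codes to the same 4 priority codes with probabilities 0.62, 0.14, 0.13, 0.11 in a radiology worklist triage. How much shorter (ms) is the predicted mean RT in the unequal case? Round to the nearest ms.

97 ms

Equiprobable entropy H₀ = log₂ 4 = 2.0000 bits.
Skewed entropy H = −Σ pᵢ log₂ pᵢ = 1.5576 bits.
ΔRT = b·(H₀ − H) = 220 × 0.4424 = 97.32 ms.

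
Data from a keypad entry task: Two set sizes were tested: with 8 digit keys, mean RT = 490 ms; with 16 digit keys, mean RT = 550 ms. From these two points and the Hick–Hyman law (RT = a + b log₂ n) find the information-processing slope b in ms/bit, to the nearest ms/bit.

Slope: b = (550 − 490) / (log₂ 16 − log₂ 8) = 60/1.0000 = 60 ms/bit.

60 ms/bit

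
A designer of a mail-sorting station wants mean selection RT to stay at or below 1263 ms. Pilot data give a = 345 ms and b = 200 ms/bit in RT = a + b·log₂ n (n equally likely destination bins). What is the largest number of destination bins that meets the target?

Set 345 + 200·log₂ n ≤ 1263 → log₂ n ≤ (1263 − 345)/200 = 4.5900.
So n ≤ 2^4.5900 = 24.084; the largest integer n is 24.

24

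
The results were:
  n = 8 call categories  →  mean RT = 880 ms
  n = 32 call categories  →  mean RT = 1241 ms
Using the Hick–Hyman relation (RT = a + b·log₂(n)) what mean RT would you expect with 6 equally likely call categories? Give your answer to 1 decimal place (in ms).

805.1 ms

Solve the two-equation system in a and b:
  b = (1241 − 880) / (log₂ 32 − log₂ 8) = 361 / (5 − 3) = 180.500 ms/bit
  a = 880 − 180.500 × 3 = 338.500 ms
Then RT(6) = 338.500 + 180.500 × log₂ 6 = 338.500 + 180.500 × 2.5850 ≈ 805.086 ms.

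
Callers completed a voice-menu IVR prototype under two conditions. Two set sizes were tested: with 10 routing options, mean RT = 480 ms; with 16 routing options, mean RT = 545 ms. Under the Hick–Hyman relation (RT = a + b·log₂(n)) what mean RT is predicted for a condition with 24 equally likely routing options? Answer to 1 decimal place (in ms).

Fit slope and intercept:
  b = (545 − 480) / (log₂ 16 − log₂ 10) = 65 / (4 − 3.3219) = 95.860 ms/bit
  a = 480 − 95.860 × 3.3219 = 161.560 ms
Then RT(24) = 161.560 + 95.860 × log₂ 24 = 161.560 + 95.860 × 4.5850 ≈ 601.075 ms.

601.1 ms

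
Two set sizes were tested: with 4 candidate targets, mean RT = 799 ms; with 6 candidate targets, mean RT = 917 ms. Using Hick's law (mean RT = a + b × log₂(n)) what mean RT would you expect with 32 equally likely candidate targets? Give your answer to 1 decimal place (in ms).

Solve the two-equation system in a and b:
  b = (917 − 799) / (log₂ 6 − log₂ 4) = 118 / (2.5850 − 2) = 201.722 ms/bit
  a = 799 − 201.722 × 2 = 395.555 ms
Then RT(32) = 395.555 + 201.722 × log₂ 32 = 395.555 + 201.722 × 5 ≈ 1404.167 ms.

1404.2 ms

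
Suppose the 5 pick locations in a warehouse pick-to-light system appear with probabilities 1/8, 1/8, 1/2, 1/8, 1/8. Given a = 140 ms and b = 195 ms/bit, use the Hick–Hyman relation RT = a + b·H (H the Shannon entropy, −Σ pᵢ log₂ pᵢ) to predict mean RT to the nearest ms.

530 ms

Each term −pᵢ log₂ pᵢ: 0.125·3 + 0.125·3 + 0.5·1 + 0.125·3 + 0.125·3; summed, H = 2.000 bits.
Mean RT = a + bH = 140 + 195·2.000 = 530.00 ms.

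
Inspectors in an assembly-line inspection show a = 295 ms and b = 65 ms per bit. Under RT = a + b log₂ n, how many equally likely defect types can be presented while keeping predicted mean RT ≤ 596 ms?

24

65·log₂ n ≤ 596 − 295 = 301, giving log₂ n ≤ 4.6308 and n ≤ 24.774. The largest whole number is 24.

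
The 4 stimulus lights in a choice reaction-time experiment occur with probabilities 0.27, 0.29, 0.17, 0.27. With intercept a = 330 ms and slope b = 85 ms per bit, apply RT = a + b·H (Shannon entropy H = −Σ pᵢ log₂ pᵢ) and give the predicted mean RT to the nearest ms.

498 ms

H = 0.27·log₂(1/0.27) + 0.29·log₂(1/0.29) + 0.17·log₂(1/0.17) + 0.27·log₂(1/0.27) = 1.9725 bits.
RT = 330 + 85 × 1.9725 = 497.67 ms.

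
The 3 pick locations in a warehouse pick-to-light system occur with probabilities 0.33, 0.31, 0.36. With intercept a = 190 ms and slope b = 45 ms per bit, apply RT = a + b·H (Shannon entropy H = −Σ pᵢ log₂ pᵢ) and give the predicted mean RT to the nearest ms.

261 ms

Entropy contributions −pᵢ log₂ pᵢ: 0.5278, 0.5238, 0.5306; sum H = 1.5822 bits.
RT = a + bH = 190 + 45·1.5822 = 261.20 ms.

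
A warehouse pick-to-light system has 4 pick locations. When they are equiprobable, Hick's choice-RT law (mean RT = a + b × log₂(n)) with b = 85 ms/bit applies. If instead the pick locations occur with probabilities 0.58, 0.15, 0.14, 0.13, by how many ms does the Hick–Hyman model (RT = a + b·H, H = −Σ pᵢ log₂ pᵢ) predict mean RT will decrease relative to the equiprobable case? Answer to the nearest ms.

The RT saving is b·ΔH. Equiprobable H₀ = log₂(4) = 2.0000 bits; with the given probabilities H = 1.6461 bits.
b·(H₀ − H) = 85 × (2.0000 − 1.6461) = 30.08 ms.

30 ms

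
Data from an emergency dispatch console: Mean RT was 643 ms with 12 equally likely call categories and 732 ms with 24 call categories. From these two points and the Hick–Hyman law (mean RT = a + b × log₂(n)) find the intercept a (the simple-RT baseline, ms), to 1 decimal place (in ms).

The slope on a log₂ axis is (732 − 643) / (4.5850 − 3.5850) = 89.000 ms/bit.
Intercept: a = 643 − 89.000·log₂(12) = 323.938 ms.

323.9 ms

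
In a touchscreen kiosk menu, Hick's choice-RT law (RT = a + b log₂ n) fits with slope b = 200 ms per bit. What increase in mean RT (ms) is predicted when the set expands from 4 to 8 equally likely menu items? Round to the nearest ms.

200 ms

ΔRT = (a + b log₂ n₂) − (a + b log₂ n₁) = b·(log₂ n₂ − log₂ n₁).
log₂(8) − log₂(4) = log₂(8/4) = log₂(2) = 1.
ΔRT = 200 × 1.0000 = 200.000 ms.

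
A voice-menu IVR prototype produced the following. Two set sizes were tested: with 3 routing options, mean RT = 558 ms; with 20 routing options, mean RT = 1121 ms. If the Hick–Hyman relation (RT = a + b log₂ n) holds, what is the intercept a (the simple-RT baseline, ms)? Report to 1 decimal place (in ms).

Slope: b = (1121 − 558) / (log₂ 20 − log₂ 3) = 563/2.7370 = 205.702 ms/bit.
a = RT₁ − b·log₂ n₁ = 558 − 205.702 × 1.5850 = 231.970 ms.

232.0 ms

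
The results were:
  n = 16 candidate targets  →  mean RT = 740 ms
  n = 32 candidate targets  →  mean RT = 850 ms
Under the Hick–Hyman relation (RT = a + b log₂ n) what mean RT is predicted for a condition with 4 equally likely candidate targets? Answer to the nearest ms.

RT is linear in log₂ n, so two points fix the line:
  b = (850 − 740) / (log₂ 32 − log₂ 16) = 110 / (5 − 4) = 110 ms/bit
  a = 740 − 110 × 4 = 300 ms
Then RT(4) = 300 + 110 × log₂ 4 = 300 + 110 × 2 ≈ 520.000 ms.

520 ms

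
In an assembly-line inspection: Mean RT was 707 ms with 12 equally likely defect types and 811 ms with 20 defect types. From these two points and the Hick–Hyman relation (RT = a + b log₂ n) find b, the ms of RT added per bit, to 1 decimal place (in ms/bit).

141.1 ms/bit

b = (RT₂ − RT₁)/(log₂ n₂ − log₂ n₁) = (811 − 707)/(4.3219 − 3.5850) = 141.119 ms/bit.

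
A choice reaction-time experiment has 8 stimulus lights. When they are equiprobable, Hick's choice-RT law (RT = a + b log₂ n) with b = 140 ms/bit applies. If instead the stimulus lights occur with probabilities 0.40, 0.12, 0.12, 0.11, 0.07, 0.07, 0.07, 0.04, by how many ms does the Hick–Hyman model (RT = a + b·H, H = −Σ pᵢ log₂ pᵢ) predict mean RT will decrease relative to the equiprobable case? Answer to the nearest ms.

55 ms

The RT saving is b·ΔH. Equiprobable H₀ = log₂(8) = 3.0000 bits; with the given probabilities H = 2.6046 bits.
b·(H₀ − H) = 140 × (3.0000 − 2.6046) = 55.35 ms.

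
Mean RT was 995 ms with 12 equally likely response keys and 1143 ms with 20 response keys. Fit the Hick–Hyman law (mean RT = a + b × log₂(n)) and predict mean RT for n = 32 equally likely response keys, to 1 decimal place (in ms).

Fit slope and intercept:
  b = (1143 − 995) / (log₂ 20 − log₂ 12) = 148 / (4.3219 − 3.5850) = 200.823 ms/bit
  a = 995 − 200.823 × 3.5850 = 275.055 ms
Then RT(32) = 275.055 + 200.823 × log₂ 32 = 275.055 + 200.823 × 5 ≈ 1279.173 ms.

1279.2 ms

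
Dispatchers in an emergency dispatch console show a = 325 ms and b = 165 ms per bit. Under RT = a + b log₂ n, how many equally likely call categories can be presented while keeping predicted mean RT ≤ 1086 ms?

Information budget: (1086 − 325)/165 = 4.6121 bits, so n ≤ 2^4.6121 = 24.456 → at most 24.

24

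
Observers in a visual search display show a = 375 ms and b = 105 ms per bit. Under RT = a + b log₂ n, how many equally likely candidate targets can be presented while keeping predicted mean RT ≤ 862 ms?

Information budget: (862 − 375)/105 = 4.6381 bits, so n ≤ 2^4.6381 = 24.900 → at most 24.

24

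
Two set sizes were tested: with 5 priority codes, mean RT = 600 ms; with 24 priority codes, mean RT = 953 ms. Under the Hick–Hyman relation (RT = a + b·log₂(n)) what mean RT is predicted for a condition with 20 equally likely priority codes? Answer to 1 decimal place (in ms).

With log₂ n on the abscissa the relation is linear; from the two conditions:
  b = (953 − 600) / (log₂ 24 − log₂ 5) = 353 / (4.5850 − 2.3219) = 155.985 ms/bit
  a = 600 − 155.985 × 2.3219 = 237.813 ms
Then RT(20) = 237.813 + 155.985 × log₂ 20 = 237.813 + 155.985 × 4.3219 ≈ 911.971 ms.

912.0 ms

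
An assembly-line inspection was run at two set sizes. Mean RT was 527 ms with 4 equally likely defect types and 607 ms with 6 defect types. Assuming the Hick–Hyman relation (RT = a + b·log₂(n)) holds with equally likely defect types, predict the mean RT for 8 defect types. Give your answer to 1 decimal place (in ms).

663.8 ms

With log₂ n on the abscissa the relation is linear; from the two conditions:
  b = (607 − 527) / (log₂ 6 − log₂ 4) = 80 / (2.5850 − 2) = 136.761 ms/bit
  a = 527 − 136.761 × 2 = 253.478 ms
Then RT(8) = 253.478 + 136.761 × log₂ 8 = 253.478 + 136.761 × 3 ≈ 663.761 ms.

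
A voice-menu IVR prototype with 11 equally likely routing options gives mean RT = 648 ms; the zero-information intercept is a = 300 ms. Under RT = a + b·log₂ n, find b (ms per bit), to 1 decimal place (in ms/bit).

100.6 ms/bit

11 alternatives carry log₂ 11 = 3.4594 bits; the choice cost is 648 − 300 = 348 ms, so b = 348/3.4594 = 100.595 ms/bit.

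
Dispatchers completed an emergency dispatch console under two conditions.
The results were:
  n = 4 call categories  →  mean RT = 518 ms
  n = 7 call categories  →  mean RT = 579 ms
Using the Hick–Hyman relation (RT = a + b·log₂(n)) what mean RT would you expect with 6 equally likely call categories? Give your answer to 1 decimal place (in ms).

Solve the two-equation system in a and b:
  b = (579 − 518) / (log₂ 7 − log₂ 4) = 61 / (2.8074 − 2) = 75.555 ms/bit
  a = 518 − 75.555 × 2 = 366.889 ms
Then RT(6) = 366.889 + 75.555 × log₂ 6 = 366.889 + 75.555 × 2.5850 ≈ 562.197 ms.

562.2 ms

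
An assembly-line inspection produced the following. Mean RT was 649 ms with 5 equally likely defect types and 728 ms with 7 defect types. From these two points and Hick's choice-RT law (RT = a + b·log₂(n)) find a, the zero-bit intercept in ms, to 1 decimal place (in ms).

271.1 ms

The slope on a log₂ axis is (728 − 649) / (2.8074 − 2.3219) = 162.743 ms/bit.
Intercept: a = 649 − 162.743·log₂(5) = 271.122 ms.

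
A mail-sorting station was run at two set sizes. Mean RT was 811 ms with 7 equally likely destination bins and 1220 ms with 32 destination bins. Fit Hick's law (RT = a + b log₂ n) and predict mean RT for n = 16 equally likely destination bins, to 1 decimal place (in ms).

Fit slope and intercept:
  b = (1220 − 811) / (log₂ 32 − log₂ 7) = 409 / (5 − 2.8074) = 186.533 ms/bit
  a = 811 − 186.533 × 2.8074 = 287.337 ms
Then RT(16) = 287.337 + 186.533 × log₂ 16 = 287.337 + 186.533 × 4 ≈ 1033.467 ms.

1033.5 ms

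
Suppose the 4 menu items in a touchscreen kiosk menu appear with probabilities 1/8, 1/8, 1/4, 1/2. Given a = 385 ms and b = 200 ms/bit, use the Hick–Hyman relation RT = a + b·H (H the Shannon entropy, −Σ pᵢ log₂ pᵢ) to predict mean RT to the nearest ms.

H = −Σ pᵢ log₂ pᵢ = 0.125·3 + 0.125·3 + 0.25·2 + 0.5·1 = 1.750 bits.
RT = 385 + 200 × 1.750 = 735.00 ms.

735 ms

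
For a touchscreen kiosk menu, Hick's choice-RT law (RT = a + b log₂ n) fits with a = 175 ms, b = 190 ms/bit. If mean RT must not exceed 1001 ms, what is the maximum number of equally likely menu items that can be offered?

20

Information budget: (1001 − 175)/190 = 4.3474 bits, so n ≤ 2^4.3474 = 20.356 → at most 20.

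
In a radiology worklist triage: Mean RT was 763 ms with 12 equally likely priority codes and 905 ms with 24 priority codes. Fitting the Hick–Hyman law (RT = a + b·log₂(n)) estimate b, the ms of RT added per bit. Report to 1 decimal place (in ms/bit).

142.0 ms/bit

The slope on a log₂ axis is (905 − 763) / (4.5850 − 3.5850) = 142.000 ms/bit.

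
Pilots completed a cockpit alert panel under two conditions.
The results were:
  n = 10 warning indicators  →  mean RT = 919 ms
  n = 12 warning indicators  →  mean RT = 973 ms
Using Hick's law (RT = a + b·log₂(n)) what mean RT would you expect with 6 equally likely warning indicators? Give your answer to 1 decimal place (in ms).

With log₂ n on the abscissa the relation is linear; from the two conditions:
  b = (973 − 919) / (log₂ 12 − log₂ 10) = 54 / (3.5850 − 3.3219) = 205.296 ms/bit
  a = 919 − 205.296 × 3.3219 = 237.020 ms
Then RT(6) = 237.020 + 205.296 × log₂ 6 = 237.020 + 205.296 × 2.5850 ≈ 767.704 ms.

767.7 ms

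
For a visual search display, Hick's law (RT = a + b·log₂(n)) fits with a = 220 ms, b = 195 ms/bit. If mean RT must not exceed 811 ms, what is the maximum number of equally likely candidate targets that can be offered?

Set 220 + 195·log₂ n ≤ 811 → log₂ n ≤ (811 − 220)/195 = 3.0308.
So n ≤ 2^3.0308 = 8.172; the largest integer n is 8.

8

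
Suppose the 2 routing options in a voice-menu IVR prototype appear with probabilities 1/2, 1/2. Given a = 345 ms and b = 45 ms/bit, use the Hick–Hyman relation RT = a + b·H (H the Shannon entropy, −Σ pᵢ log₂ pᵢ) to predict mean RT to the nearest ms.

Each term −pᵢ log₂ pᵢ: 0.5·1 + 0.5·1; summed, H = 1.000 bits.
Mean RT = a + bH = 345 + 45·1.000 = 390.00 ms.

390 ms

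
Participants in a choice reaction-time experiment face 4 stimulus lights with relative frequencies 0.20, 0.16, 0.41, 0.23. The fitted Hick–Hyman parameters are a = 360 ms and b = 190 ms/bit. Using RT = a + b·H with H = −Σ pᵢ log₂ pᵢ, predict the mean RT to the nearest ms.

721 ms

H = 0.20·log₂(1/0.20) + 0.16·log₂(1/0.16) + 0.41·log₂(1/0.41) + 0.23·log₂(1/0.23) = 1.9025 bits.
RT = 360 + 190 × 1.9025 = 721.47 ms.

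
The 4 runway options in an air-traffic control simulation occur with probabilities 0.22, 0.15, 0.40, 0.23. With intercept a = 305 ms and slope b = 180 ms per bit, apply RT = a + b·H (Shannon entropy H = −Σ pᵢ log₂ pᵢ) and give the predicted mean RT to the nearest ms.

648 ms

Entropy contributions −pᵢ log₂ pᵢ: 0.4806, 0.4105, 0.5288, 0.4877; sum H = 1.9076 bits.
RT = a + bH = 305 + 180·1.9076 = 648.36 ms.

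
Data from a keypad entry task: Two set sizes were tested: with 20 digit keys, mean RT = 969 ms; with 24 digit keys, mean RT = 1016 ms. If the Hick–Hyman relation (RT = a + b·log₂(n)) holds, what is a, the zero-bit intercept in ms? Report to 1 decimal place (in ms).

The slope on a log₂ axis is (1016 − 969) / (4.5850 − 4.3219) = 178.684 ms/bit.
a = RT₁ − b·log₂ n₁ = 969 − 178.684 × 4.3219 = 196.741 ms.

196.7 ms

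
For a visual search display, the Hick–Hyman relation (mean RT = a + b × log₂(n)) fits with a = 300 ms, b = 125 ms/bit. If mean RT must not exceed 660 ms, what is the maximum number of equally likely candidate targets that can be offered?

7

Set 300 + 125·log₂ n ≤ 660 → log₂ n ≤ (660 − 300)/125 = 2.8800.
So n ≤ 2^2.8800 = 7.362; the largest integer n is 7.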